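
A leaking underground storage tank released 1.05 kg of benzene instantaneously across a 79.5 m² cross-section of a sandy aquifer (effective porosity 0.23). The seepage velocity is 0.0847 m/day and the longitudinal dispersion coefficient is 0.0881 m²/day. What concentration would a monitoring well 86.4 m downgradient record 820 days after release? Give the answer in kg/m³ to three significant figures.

For an instantaneous plane source, C(x,t) = M/(n_e·A·√(4πDt)) · exp(−(x−vt)²/(4Dt)), with n_e·A the pore (flow) area.
Plume center vt = 0.0847 × 820 = 69.454 m, so the well at 86.4 m is 16.946 m downgradient of the peak.
√(4πDt) = 30.13 m, giving peak height M/(n_e·A·√(4πDt)) = 1.05/(0.23 × 79.5 × 30.13) = 0.001906 kg/m³.
(x−vt)²/(4Dt) = (16.946)²/(4 × 0.0881 × 820) = 0.9938; exp(−0.9938) = 0.3702.
C = 0.001906 × 0.3702 = 0.000706 kg/m³.

0.000706 kg/m³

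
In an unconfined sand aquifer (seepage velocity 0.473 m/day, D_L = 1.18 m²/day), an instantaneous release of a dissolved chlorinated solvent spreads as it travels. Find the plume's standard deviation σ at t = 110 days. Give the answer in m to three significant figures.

Dispersive spreading gives a Gaussian with σ² = 2Dt; advection only shifts the center.
σ = √(2 × 1.18 × 110) = 16.1 m.

16.1 m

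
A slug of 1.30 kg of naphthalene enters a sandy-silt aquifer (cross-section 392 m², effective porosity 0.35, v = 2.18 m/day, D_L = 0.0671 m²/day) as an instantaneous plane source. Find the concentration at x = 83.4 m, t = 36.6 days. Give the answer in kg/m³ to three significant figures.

0.000452 kg/m³

For an instantaneous plane source, C(x,t) = M/(n_e·A·√(4πDt)) · exp(−(x−vt)²/(4Dt)), with n_e·A the pore (flow) area.
Plume center vt = 2.18 × 36.6 = 79.788 m, so the well at 83.4 m is 3.612 m downgradient of the peak.
√(4πDt) = 5.555 m, giving peak height M/(n_e·A·√(4πDt)) = 1.30/(0.35 × 392 × 5.555) = 0.001706 kg/m³.
(x−vt)²/(4Dt) = (3.612)²/(4 × 0.0671 × 36.6) = 1.328; exp(−1.328) = 0.2650.
C = 0.001706 × 0.2650 = 0.000452 kg/m³.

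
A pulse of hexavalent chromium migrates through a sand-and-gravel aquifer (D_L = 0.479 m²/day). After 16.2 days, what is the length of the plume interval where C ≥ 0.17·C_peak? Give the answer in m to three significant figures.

The plume is Gaussian with σ = √(2Dt) = √(2 × 0.479 × 16.2) = 3.939 m.
C/C_peak = exp(−Δx²/(2σ²)) = 0.17 ⇒ Δx = σ·√(−2 ln 0.17) = 3.939 × 1.883 = 7.417 m.
Width = 2Δx = 14.8 m.

14.8 m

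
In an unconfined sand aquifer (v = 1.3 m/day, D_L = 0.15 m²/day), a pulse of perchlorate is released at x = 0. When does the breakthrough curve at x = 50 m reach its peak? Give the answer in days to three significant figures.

For the 1D instantaneous-source solution, setting ∂C/∂t = 0 at fixed x gives v²t² + 2Dt − x² = 0, so t = (√(D² + v²x²) − D)/v².
√(D² + v²x²) = √(0.15² + 1.3² × 50²) = 65.00; v² = 1.69.
t = (65.00 − 0.15)/1.69 = 38.4 days (vs. the pure-advection estimate x/v = 38.5 d).

38.4 days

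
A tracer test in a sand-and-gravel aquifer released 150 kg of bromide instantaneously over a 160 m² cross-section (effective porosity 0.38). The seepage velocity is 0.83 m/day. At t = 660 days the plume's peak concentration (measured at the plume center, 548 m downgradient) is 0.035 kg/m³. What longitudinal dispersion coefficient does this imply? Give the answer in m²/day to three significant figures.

At the plume center C_max = M/(n_e·A·√(4πDt)), so D = M²/(4πt·(n_e·A·C_max)²).
n_e·A·C_max = 0.38 × 160 × 0.035 = 2.128 kg/m.
D = 150²/(4π × 660 × 2.128²) = 0.599 m²/day.

0.599 m²/day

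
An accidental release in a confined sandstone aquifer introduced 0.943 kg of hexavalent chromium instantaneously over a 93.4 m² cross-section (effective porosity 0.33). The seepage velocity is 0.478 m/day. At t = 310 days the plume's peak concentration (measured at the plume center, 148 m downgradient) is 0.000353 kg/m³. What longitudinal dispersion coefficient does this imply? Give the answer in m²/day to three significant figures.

At the plume center C_max = M/(n_e·A·√(4πDt)), so D = M²/(4πt·(n_e·A·C_max)²).
n_e·A·C_max = 0.33 × 93.4 × 0.000353 = 0.01088 kg/m.
D = 0.943²/(4π × 310 × 0.01088²) = 1.93 m²/day.

1.93 m²/day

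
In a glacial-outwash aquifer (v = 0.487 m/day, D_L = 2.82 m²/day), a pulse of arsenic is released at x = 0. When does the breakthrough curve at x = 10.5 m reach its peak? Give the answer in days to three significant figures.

12.7 days

For the 1D instantaneous-source solution, setting ∂C/∂t = 0 at fixed x gives v²t² + 2Dt − x² = 0, so t = (√(D² + v²x²) − D)/v².
√(D² + v²x²) = √(2.82² + 0.487² × 10.5²) = 5.840; v² = 0.237169.
t = (5.840 − 2.82)/0.237169 = 12.7 days (vs. the pure-advection estimate x/v = 21.6 d).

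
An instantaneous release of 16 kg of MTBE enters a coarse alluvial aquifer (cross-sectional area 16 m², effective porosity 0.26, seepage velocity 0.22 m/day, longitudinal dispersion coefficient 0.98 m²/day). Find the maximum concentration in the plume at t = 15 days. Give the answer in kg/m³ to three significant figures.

0.283 kg/m³

The peak of an instantaneous 1D plume sits at x = vt; there the Gaussian factor is 1 and C_max = M/(n_e·A·√(4πDt)), where n_e·A is the pore area the mass is dissolved in.
√(4πDt) = √(4π × 0.98 × 15) = 13.59 m, so C_max = 16/(0.26 × 16 × 13.59) = 0.283 kg/m³.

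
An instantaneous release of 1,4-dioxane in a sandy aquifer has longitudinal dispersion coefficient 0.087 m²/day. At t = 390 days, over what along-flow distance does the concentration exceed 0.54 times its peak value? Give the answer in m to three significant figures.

The plume is Gaussian with σ = √(2Dt) = √(2 × 0.087 × 390) = 8.238 m.
C/C_peak = exp(−Δx²/(2σ²)) = 0.54 ⇒ Δx = σ·√(−2 ln 0.54) = 8.238 × 1.110 = 9.144 m.
Width = 2Δx = 18.3 m.

18.3 m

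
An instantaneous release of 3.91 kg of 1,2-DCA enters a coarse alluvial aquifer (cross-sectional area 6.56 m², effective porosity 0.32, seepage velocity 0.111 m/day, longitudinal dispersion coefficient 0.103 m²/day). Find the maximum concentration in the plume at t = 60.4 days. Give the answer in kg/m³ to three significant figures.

0.211 kg/m³

The peak of an instantaneous 1D plume sits at x = vt; there the Gaussian factor is 1 and C_max = M/(n_e·A·√(4πDt)), where n_e·A is the pore area the mass is dissolved in.
√(4πDt) = √(4π × 0.103 × 60.4) = 8.842 m, so C_max = 3.91/(0.32 × 6.56 × 8.842) = 0.211 kg/m³.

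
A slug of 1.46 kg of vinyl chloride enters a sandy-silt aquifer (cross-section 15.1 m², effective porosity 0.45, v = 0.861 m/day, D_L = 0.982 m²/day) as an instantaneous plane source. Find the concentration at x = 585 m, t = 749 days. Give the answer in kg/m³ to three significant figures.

For an instantaneous plane source, C(x,t) = M/(n_e·A·√(4πDt)) · exp(−(x−vt)²/(4Dt)), with n_e·A the pore (flow) area.
Plume center vt = 0.861 × 749 = 644.889 m, so the well at 585 m is 59.889 m upgradient of the peak.
√(4πDt) = 96.14 m, giving peak height M/(n_e·A·√(4πDt)) = 1.46/(0.45 × 15.1 × 96.14) = 0.002235 kg/m³.
(x−vt)²/(4Dt) = (-59.889)²/(4 × 0.982 × 749) = 1.219; exp(−1.219) = 0.2955.
C = 0.002235 × 0.2955 = 0.000660 kg/m³.

0.000660 kg/m³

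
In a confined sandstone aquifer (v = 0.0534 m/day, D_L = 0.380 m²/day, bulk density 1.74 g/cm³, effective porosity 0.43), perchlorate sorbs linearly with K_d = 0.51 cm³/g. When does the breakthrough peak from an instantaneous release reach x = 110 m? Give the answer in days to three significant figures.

Retardation factor R = 1 + ρ_b·K_d/n = 1 + 1.74 × 0.51/0.43 = 3.064.
Sorption retards both mechanisms: v_R = v/R = 0.01743 m/day, D_R = D/R = 0.1240 m²/day.
Peak time from v_R²t² + 2D_R t − x² = 0: t = (√(D_R² + v_R²x²) − D_R)/v_R².
√(D_R² + v_R²x²) = √(0.1240² + 0.01743² × 110²) = 1.921; v_R² = 0.0003038.
t = (1.921 − 0.1240)/0.0003038 = 5920 days.

5920 days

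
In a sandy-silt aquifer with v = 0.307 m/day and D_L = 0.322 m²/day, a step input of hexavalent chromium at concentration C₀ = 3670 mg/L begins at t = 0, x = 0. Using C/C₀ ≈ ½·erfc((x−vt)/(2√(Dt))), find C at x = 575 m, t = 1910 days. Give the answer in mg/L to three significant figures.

For a continuous step input, C/C₀ ≈ ½·erfc((x−vt)/(2√(Dt))).
vt = 0.307 × 1910 = 586.37 m and 2√(Dt) = 2√(0.322 × 1910) = 49.60 m.
Argument (x−vt)/(2√(Dt)) = (575 − 586.37)/49.60 = -0.2292; ½·erfc(-0.2292) = 0.6271.
C = 3670 × 0.6271 = 2300 mg/L.

2300 mg/L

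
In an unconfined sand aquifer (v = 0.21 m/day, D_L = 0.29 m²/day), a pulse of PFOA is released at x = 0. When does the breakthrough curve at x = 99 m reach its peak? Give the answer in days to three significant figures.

465 days

For the 1D instantaneous-source solution, setting ∂C/∂t = 0 at fixed x gives v²t² + 2Dt − x² = 0, so t = (√(D² + v²x²) − D)/v².
√(D² + v²x²) = √(0.29² + 0.21² × 99²) = 20.79; v² = 0.0441.
t = (20.79 − 0.29)/0.0441 = 465 days (vs. the pure-advection estimate x/v = 471 d).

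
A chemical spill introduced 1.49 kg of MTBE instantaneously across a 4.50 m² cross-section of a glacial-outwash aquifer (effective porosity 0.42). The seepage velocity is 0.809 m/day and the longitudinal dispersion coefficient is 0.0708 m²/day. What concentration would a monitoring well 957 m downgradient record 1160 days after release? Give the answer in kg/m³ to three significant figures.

For an instantaneous plane source, C(x,t) = M/(n_e·A·√(4πDt)) · exp(−(x−vt)²/(4Dt)), with n_e·A the pore (flow) area.
Plume center vt = 0.809 × 1160 = 938.44 m, so the well at 957 m is 18.56 m downgradient of the peak.
√(4πDt) = 32.13 m, giving peak height M/(n_e·A·√(4πDt)) = 1.49/(0.42 × 4.50 × 32.13) = 0.02454 kg/m³.
(x−vt)²/(4Dt) = (18.56)²/(4 × 0.0708 × 1160) = 1.049; exp(−1.049) = 0.3503.
C = 0.02454 × 0.3503 = 0.00860 kg/m³.

0.00860 kg/m³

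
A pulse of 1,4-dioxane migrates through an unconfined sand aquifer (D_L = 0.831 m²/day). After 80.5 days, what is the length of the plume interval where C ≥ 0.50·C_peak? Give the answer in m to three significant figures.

27.2 m

The plume is Gaussian with σ = √(2Dt) = √(2 × 0.831 × 80.5) = 11.57 m.
C/C_peak = exp(−Δx²/(2σ²)) = 0.50 ⇒ Δx = σ·√(−2 ln 0.50) = 11.57 × 1.177 = 13.62 m.
Width = 2Δx = 27.2 m.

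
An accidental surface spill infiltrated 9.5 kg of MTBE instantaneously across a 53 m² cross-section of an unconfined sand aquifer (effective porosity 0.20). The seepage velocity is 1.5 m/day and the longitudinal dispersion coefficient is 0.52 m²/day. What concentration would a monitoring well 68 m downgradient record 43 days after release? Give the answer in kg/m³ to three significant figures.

For an instantaneous plane source, C(x,t) = M/(n_e·A·√(4πDt)) · exp(−(x−vt)²/(4Dt)), with n_e·A the pore (flow) area.
Plume center vt = 1.5 × 43 = 64.5 m, so the well at 68 m is 3.5 m downgradient of the peak.
√(4πDt) = 16.76 m, giving peak height M/(n_e·A·√(4πDt)) = 9.5/(0.20 × 53 × 16.76) = 0.05347 kg/m³.
(x−vt)²/(4Dt) = (3.5)²/(4 × 0.52 × 43) = 0.1370; exp(−0.1370) = 0.8720.
C = 0.05347 × 0.8720 = 0.0466 kg/m³.

0.0466 kg/m³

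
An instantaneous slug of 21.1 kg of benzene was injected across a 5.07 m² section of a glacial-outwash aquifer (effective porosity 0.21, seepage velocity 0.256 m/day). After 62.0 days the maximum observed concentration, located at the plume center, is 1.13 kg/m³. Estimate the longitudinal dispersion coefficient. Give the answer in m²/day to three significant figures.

At the plume center C_max = M/(n_e·A·√(4πDt)), so D = M²/(4πt·(n_e·A·C_max)²).
n_e·A·C_max = 0.21 × 5.07 × 1.13 = 1.203 kg/m.
D = 21.1²/(4π × 62.0 × 1.203²) = 0.395 m²/day.

0.395 m²/day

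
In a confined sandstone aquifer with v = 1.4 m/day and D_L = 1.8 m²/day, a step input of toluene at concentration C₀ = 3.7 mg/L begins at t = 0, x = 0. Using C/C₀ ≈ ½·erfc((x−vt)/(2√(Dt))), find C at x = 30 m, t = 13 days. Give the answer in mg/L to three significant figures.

0.156 mg/L

For a continuous step input, C/C₀ ≈ ½·erfc((x−vt)/(2√(Dt))).
vt = 1.4 × 13 = 18.2 m and 2√(Dt) = 2√(1.8 × 13) = 9.675 m.
Argument (x−vt)/(2√(Dt)) = (30 − 18.2)/9.675 = 1.220; ½·erfc(1.220) = 0.04223.
C = 3.7 × 0.04223 = 0.156 mg/L.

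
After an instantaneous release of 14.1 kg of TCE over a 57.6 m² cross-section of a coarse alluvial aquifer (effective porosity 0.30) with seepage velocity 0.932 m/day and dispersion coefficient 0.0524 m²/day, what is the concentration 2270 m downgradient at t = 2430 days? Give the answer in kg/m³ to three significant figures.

For an instantaneous plane source, C(x,t) = M/(n_e·A·√(4πDt)) · exp(−(x−vt)²/(4Dt)), with n_e·A the pore (flow) area.
Plume center vt = 0.932 × 2430 = 2264.76 m, so the well at 2270 m is 5.24 m downgradient of the peak.
√(4πDt) = 40.00 m, giving peak height M/(n_e·A·√(4πDt)) = 14.1/(0.30 × 57.6 × 40.00) = 0.02040 kg/m³.
(x−vt)²/(4Dt) = (5.24)²/(4 × 0.0524 × 2430) = 0.05391; exp(−0.05391) = 0.9475.
C = 0.02040 × 0.9475 = 0.0193 kg/m³.

0.0193 kg/m³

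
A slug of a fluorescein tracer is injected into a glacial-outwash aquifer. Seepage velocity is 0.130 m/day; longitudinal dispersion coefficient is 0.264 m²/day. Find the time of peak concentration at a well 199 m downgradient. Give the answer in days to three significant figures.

For the 1D instantaneous-source solution, setting ∂C/∂t = 0 at fixed x gives v²t² + 2Dt − x² = 0, so t = (√(D² + v²x²) − D)/v².
√(D² + v²x²) = √(0.264² + 0.130² × 199²) = 25.87; v² = 0.0169.
t = (25.87 − 0.264)/0.0169 = 1520 days (vs. the pure-advection estimate x/v = 1530 d).

1520 days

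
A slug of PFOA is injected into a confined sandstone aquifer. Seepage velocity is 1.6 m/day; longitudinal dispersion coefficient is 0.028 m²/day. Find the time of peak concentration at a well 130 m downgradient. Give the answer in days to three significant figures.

For the 1D instantaneous-source solution, setting ∂C/∂t = 0 at fixed x gives v²t² + 2Dt − x² = 0, so t = (√(D² + v²x²) − D)/v².
√(D² + v²x²) = √(0.028² + 1.6² × 130²) = 208.0; v² = 2.56.
t = (208.0 − 0.028)/2.56 = 81.2 days (vs. the pure-advection estimate x/v = 81.2 d).

81.2 days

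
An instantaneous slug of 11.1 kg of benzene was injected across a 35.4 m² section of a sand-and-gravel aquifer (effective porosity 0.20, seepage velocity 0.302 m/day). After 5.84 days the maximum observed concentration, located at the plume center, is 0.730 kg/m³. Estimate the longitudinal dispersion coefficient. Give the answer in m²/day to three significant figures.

At the plume center C_max = M/(n_e·A·√(4πDt)), so D = M²/(4πt·(n_e·A·C_max)²).
n_e·A·C_max = 0.20 × 35.4 × 0.730 = 5.168 kg/m.
D = 11.1²/(4π × 5.84 × 5.168²) = 0.0629 m²/day.

0.0629 m²/day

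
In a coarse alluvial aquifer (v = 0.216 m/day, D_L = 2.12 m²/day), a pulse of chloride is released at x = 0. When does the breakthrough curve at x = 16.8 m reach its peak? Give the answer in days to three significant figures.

For the 1D instantaneous-source solution, setting ∂C/∂t = 0 at fixed x gives v²t² + 2Dt − x² = 0, so t = (√(D² + v²x²) − D)/v².
√(D² + v²x²) = √(2.12² + 0.216² × 16.8²) = 4.203; v² = 0.046656.
t = (4.203 − 2.12)/0.046656 = 44.6 days (vs. the pure-advection estimate x/v = 77.8 d).

44.6 days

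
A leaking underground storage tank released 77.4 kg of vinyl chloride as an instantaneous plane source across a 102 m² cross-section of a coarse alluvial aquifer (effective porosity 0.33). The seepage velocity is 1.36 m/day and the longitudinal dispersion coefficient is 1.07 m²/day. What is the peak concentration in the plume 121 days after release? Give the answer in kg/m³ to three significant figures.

0.0570 kg/m³

The peak of an instantaneous 1D plume sits at x = vt; there the Gaussian factor is 1 and C_max = M/(n_e·A·√(4πDt)), where n_e·A is the pore area the mass is dissolved in.
√(4πDt) = √(4π × 1.07 × 121) = 40.34 m, so C_max = 77.4/(0.33 × 102 × 40.34) = 0.0570 kg/m³.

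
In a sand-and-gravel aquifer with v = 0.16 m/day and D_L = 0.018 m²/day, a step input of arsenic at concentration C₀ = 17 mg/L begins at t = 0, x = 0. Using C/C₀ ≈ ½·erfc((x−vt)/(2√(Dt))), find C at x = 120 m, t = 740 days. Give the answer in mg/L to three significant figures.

For a continuous step input, C/C₀ ≈ ½·erfc((x−vt)/(2√(Dt))).
vt = 0.16 × 740 = 118.4 m and 2√(Dt) = 2√(0.018 × 740) = 7.299 m.
Argument (x−vt)/(2√(Dt)) = (120 − 118.4)/7.299 = 0.2192; ½·erfc(0.2192) = 0.3783.
C = 17 × 0.3783 = 6.43 mg/L.

6.43 mg/L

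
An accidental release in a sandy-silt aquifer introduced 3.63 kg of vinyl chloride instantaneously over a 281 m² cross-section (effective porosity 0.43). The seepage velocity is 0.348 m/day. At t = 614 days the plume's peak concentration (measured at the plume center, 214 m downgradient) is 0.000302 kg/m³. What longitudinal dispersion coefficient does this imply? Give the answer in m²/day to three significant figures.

1.28 m²/day

At the plume center C_max = M/(n_e·A·√(4πDt)), so D = M²/(4πt·(n_e·A·C_max)²).
n_e·A·C_max = 0.43 × 281 × 0.000302 = 0.03649 kg/m.
D = 3.63²/(4π × 614 × 0.03649²) = 1.28 m²/day.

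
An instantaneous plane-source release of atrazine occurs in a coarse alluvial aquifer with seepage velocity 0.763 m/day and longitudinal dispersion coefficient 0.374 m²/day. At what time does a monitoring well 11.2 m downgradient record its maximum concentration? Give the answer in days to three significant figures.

14.1 days

For the 1D instantaneous-source solution, setting ∂C/∂t = 0 at fixed x gives v²t² + 2Dt − x² = 0, so t = (√(D² + v²x²) − D)/v².
√(D² + v²x²) = √(0.374² + 0.763² × 11.2²) = 8.554; v² = 0.582169.
t = (8.554 − 0.374)/0.582169 = 14.1 days (vs. the pure-advection estimate x/v = 14.7 d).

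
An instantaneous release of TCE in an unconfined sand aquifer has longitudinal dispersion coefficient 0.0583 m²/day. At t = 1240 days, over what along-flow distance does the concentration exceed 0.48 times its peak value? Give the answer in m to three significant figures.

29.1 m

The plume is Gaussian with σ = √(2Dt) = √(2 × 0.0583 × 1240) = 12.02 m.
C/C_peak = exp(−Δx²/(2σ²)) = 0.48 ⇒ Δx = σ·√(−2 ln 0.48) = 12.02 × 1.212 = 14.57 m.
Width = 2Δx = 29.1 m.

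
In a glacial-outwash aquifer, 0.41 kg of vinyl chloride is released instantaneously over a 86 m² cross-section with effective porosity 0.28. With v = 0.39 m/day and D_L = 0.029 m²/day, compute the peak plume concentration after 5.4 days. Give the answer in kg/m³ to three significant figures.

The peak of an instantaneous 1D plume sits at x = vt; there the Gaussian factor is 1 and C_max = M/(n_e·A·√(4πDt)), where n_e·A is the pore area the mass is dissolved in.
√(4πDt) = √(4π × 0.029 × 5.4) = 1.403 m, so C_max = 0.41/(0.28 × 86 × 1.403) = 0.0121 kg/m³.

0.0121 kg/m³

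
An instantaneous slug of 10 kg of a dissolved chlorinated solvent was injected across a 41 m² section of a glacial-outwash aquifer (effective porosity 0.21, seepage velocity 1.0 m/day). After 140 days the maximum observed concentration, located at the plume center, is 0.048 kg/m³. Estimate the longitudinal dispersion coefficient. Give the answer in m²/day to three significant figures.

At the plume center C_max = M/(n_e·A·√(4πDt)), so D = M²/(4πt·(n_e·A·C_max)²).
n_e·A·C_max = 0.21 × 41 × 0.048 = 0.4133 kg/m.
D = 10²/(4π × 140 × 0.4133²) = 0.333 m²/day.

0.333 m²/day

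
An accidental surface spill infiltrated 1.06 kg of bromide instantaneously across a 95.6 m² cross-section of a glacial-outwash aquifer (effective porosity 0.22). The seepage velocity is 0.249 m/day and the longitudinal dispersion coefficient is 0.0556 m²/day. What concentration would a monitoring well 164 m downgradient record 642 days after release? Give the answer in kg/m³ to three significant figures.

0.00211 kg/m³

For an instantaneous plane source, C(x,t) = M/(n_e·A·√(4πDt)) · exp(−(x−vt)²/(4Dt)), with n_e·A the pore (flow) area.
Plume center vt = 0.249 × 642 = 159.858 m, so the well at 164 m is 4.142 m downgradient of the peak.
√(4πDt) = 21.18 m, giving peak height M/(n_e·A·√(4πDt)) = 1.06/(0.22 × 95.6 × 21.18) = 0.002380 kg/m³.
(x−vt)²/(4Dt) = (4.142)²/(4 × 0.0556 × 642) = 0.1202; exp(−0.1202) = 0.8867.
C = 0.002380 × 0.8867 = 0.00211 kg/m³.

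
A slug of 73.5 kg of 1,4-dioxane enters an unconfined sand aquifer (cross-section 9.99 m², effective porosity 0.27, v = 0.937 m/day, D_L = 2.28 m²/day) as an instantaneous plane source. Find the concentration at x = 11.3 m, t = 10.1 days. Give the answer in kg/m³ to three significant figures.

1.54 kg/m³

For an instantaneous plane source, C(x,t) = M/(n_e·A·√(4πDt)) · exp(−(x−vt)²/(4Dt)), with n_e·A the pore (flow) area.
Plume center vt = 0.937 × 10.1 = 9.4637 m, so the well at 11.3 m is 1.8363 m downgradient of the peak.
√(4πDt) = 17.01 m, giving peak height M/(n_e·A·√(4πDt)) = 73.5/(0.27 × 9.99 × 17.01) = 1.602 kg/m³.
(x−vt)²/(4Dt) = (1.8363)²/(4 × 2.28 × 10.1) = 0.03661; exp(−0.03661) = 0.9641.
C = 1.602 × 0.9641 = 1.54 kg/m³.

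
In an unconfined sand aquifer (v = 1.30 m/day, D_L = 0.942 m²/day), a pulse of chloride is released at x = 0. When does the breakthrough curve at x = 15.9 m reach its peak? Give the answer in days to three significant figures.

11.7 days

For the 1D instantaneous-source solution, setting ∂C/∂t = 0 at fixed x gives v²t² + 2Dt − x² = 0, so t = (√(D² + v²x²) − D)/v².
√(D² + v²x²) = √(0.942² + 1.30² × 15.9²) = 20.69; v² = 1.69.
t = (20.69 − 0.942)/1.69 = 11.7 days (vs. the pure-advection estimate x/v = 12.2 d).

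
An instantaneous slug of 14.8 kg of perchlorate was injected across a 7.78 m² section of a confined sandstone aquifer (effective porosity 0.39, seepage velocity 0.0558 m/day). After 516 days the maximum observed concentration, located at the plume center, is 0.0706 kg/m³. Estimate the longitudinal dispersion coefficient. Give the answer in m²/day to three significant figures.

0.736 m²/day

At the plume center C_max = M/(n_e·A·√(4πDt)), so D = M²/(4πt·(n_e·A·C_max)²).
n_e·A·C_max = 0.39 × 7.78 × 0.0706 = 0.2142 kg/m.
D = 14.8²/(4π × 516 × 0.2142²) = 0.736 m²/day.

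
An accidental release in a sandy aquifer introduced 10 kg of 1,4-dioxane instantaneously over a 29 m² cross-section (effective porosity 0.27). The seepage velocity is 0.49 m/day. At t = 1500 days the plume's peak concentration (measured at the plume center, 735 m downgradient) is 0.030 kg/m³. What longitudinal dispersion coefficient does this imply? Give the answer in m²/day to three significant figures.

At the plume center C_max = M/(n_e·A·√(4πDt)), so D = M²/(4πt·(n_e·A·C_max)²).
n_e·A·C_max = 0.27 × 29 × 0.030 = 0.2349 kg/m.
D = 10²/(4π × 1500 × 0.2349²) = 0.0961 m²/day.

0.0961 m²/day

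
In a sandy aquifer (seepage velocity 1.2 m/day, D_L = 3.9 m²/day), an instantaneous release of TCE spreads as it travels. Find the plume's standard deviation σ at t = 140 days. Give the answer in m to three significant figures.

Dispersive spreading gives a Gaussian with σ² = 2Dt; advection only shifts the center.
σ = √(2 × 3.9 × 140) = 33.0 m.

33.0 m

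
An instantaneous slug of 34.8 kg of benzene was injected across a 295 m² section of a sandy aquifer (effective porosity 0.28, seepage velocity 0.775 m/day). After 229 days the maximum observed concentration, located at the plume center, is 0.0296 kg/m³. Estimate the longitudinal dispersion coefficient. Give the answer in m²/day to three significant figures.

0.0704 m²/day

At the plume center C_max = M/(n_e·A·√(4πDt)), so D = M²/(4πt·(n_e·A·C_max)²).
n_e·A·C_max = 0.28 × 295 × 0.0296 = 2.445 kg/m.
D = 34.8²/(4π × 229 × 2.445²) = 0.0704 m²/day.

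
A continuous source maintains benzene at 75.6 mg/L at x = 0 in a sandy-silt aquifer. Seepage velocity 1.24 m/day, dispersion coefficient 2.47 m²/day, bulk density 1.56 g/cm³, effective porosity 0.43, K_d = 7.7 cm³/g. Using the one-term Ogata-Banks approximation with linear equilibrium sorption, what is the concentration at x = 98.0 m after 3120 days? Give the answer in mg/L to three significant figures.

71.0 mg/L

Retardation factor R = 1 + ρ_b·K_d/n = 1 + 1.56 × 7.7/0.43 = 28.93.
Sorption retards both mechanisms: v_R = v/R = 0.04286 m/day, D_R = D/R = 0.08538 m²/day.
v_R·t = 0.04286 × 3120 = 133.7232 m; 2√(D_R t) = 32.64 m; argument = (98.0 − 133.7232)/32.64 = -1.094.
C = C₀ × ½·erfc(-1.094) = 75.6 × 0.9391 = 71.0 mg/L.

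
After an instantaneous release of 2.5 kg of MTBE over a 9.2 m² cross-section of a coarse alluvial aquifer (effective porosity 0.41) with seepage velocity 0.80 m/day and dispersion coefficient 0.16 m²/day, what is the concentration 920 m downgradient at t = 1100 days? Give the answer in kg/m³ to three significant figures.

For an instantaneous plane source, C(x,t) = M/(n_e·A·√(4πDt)) · exp(−(x−vt)²/(4Dt)), with n_e·A the pore (flow) area.
Plume center vt = 0.80 × 1100 = 880 m, so the well at 920 m is 40 m downgradient of the peak.
√(4πDt) = 47.03 m, giving peak height M/(n_e·A·√(4πDt)) = 2.5/(0.41 × 9.2 × 47.03) = 0.01409 kg/m³.
(x−vt)²/(4Dt) = (40)²/(4 × 0.16 × 1100) = 2.273; exp(−2.273) = 0.1030.
C = 0.01409 × 0.1030 = 0.00145 kg/m³.

0.00145 kg/m³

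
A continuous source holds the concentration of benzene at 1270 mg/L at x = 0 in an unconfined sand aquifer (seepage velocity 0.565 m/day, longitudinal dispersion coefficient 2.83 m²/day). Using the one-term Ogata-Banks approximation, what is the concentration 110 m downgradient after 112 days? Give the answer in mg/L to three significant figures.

40.3 mg/L

For a continuous step input, C/C₀ ≈ ½·erfc((x−vt)/(2√(Dt))).
vt = 0.565 × 112 = 63.28 m and 2√(Dt) = 2√(2.83 × 112) = 35.61 m.
Argument (x−vt)/(2√(Dt)) = (110 − 63.28)/35.61 = 1.312; ½·erfc(1.312) = 0.03177.
C = 1270 × 0.03177 = 40.3 mg/L.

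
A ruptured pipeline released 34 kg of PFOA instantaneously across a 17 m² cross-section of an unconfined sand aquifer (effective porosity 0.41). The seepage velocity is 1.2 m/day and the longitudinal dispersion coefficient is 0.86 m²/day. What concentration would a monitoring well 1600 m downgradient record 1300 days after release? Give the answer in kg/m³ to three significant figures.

For an instantaneous plane source, C(x,t) = M/(n_e·A·√(4πDt)) · exp(−(x−vt)²/(4Dt)), with n_e·A the pore (flow) area.
Plume center vt = 1.2 × 1300 = 1560 m, so the well at 1600 m is 40 m downgradient of the peak.
√(4πDt) = 118.5 m, giving peak height M/(n_e·A·√(4πDt)) = 34/(0.41 × 17 × 118.5) = 0.04116 kg/m³.
(x−vt)²/(4Dt) = (40)²/(4 × 0.86 × 1300) = 0.3578; exp(−0.3578) = 0.6992.
C = 0.04116 × 0.6992 = 0.0288 kg/m³.

0.0288 kg/m³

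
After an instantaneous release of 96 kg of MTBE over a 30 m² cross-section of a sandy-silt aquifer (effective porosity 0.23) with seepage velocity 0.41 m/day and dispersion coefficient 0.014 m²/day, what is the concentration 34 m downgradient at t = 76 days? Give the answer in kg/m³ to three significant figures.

For an instantaneous plane source, C(x,t) = M/(n_e·A·√(4πDt)) · exp(−(x−vt)²/(4Dt)), with n_e·A the pore (flow) area.
Plume center vt = 0.41 × 76 = 31.16 m, so the well at 34 m is 2.84 m downgradient of the peak.
√(4πDt) = 3.657 m, giving peak height M/(n_e·A·√(4πDt)) = 96/(0.23 × 30 × 3.657) = 3.804 kg/m³.
(x−vt)²/(4Dt) = (2.84)²/(4 × 0.014 × 76) = 1.895; exp(−1.895) = 0.1503.
C = 3.804 × 0.1503 = 0.572 kg/m³.

0.572 kg/m³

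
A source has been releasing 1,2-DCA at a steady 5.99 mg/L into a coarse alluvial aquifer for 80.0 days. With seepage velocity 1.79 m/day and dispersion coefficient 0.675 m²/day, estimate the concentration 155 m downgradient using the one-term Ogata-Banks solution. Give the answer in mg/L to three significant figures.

0.767 mg/L

For a continuous step input, C/C₀ ≈ ½·erfc((x−vt)/(2√(Dt))).
vt = 1.79 × 80.0 = 143.2 m and 2√(Dt) = 2√(0.675 × 80.0) = 14.70 m.
Argument (x−vt)/(2√(Dt)) = (155 − 143.2)/14.70 = 0.8027; ½·erfc(0.8027) = 0.1281.
C = 5.99 × 0.1281 = 0.767 mg/L.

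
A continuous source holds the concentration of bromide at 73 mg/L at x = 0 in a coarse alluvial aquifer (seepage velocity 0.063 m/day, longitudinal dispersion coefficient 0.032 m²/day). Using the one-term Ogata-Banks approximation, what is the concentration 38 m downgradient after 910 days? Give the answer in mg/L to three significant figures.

For a continuous step input, C/C₀ ≈ ½·erfc((x−vt)/(2√(Dt))).
vt = 0.063 × 910 = 57.33 m and 2√(Dt) = 2√(0.032 × 910) = 10.79 m.
Argument (x−vt)/(2√(Dt)) = (38 − 57.33)/10.79 = -1.791; ½·erfc(-1.791) = 0.9943.
C = 73 × 0.9943 = 72.6 mg/L.

72.6 mg/L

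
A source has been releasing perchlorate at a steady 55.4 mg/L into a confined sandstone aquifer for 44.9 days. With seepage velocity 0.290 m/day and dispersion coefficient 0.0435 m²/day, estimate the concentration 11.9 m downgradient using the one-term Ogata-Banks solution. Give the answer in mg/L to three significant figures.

39.6 mg/L

For a continuous step input, C/C₀ ≈ ½·erfc((x−vt)/(2√(Dt))).
vt = 0.290 × 44.9 = 13.021 m and 2√(Dt) = 2√(0.0435 × 44.9) = 2.795 m.
Argument (x−vt)/(2√(Dt)) = (11.9 − 13.021)/2.795 = -0.4011; ½·erfc(-0.4011) = 0.7147.
C = 55.4 × 0.7147 = 39.6 mg/L.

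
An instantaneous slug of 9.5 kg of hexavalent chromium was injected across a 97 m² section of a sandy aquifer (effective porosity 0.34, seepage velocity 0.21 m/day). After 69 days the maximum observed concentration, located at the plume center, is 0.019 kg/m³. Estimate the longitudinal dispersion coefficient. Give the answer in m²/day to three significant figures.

0.265 m²/day

At the plume center C_max = M/(n_e·A·√(4πDt)), so D = M²/(4πt·(n_e·A·C_max)²).
n_e·A·C_max = 0.34 × 97 × 0.019 = 0.6266 kg/m.
D = 9.5²/(4π × 69 × 0.6266²) = 0.265 m²/day.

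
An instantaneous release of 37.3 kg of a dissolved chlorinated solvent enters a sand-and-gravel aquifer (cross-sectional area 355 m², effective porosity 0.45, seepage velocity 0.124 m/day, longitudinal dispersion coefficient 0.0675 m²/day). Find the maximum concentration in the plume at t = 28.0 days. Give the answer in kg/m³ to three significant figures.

The peak of an instantaneous 1D plume sits at x = vt; there the Gaussian factor is 1 and C_max = M/(n_e·A·√(4πDt)), where n_e·A is the pore area the mass is dissolved in.
√(4πDt) = √(4π × 0.0675 × 28.0) = 4.873 m, so C_max = 37.3/(0.45 × 355 × 4.873) = 0.0479 kg/m³.

0.0479 kg/m³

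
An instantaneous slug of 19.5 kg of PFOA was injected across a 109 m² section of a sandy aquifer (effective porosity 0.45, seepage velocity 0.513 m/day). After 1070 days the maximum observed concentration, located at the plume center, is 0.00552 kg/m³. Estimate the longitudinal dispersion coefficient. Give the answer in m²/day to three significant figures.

At the plume center C_max = M/(n_e·A·√(4πDt)), so D = M²/(4πt·(n_e·A·C_max)²).
n_e·A·C_max = 0.45 × 109 × 0.00552 = 0.2708 kg/m.
D = 19.5²/(4π × 1070 × 0.2708²) = 0.386 m²/day.

0.386 m²/day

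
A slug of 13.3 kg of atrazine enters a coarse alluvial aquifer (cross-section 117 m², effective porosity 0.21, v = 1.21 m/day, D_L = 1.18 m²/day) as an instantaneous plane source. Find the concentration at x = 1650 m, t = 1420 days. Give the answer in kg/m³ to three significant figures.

For an instantaneous plane source, C(x,t) = M/(n_e·A·√(4πDt)) · exp(−(x−vt)²/(4Dt)), with n_e·A the pore (flow) area.
Plume center vt = 1.21 × 1420 = 1718.2 m, so the well at 1650 m is 68.2 m upgradient of the peak.
√(4πDt) = 145.1 m, giving peak height M/(n_e·A·√(4πDt)) = 13.3/(0.21 × 117 × 145.1) = 0.003731 kg/m³.
(x−vt)²/(4Dt) = (-68.2)²/(4 × 1.18 × 1420) = 0.6940; exp(−0.6940) = 0.4996.
C = 0.003731 × 0.4996 = 0.00186 kg/m³.

0.00186 kg/m³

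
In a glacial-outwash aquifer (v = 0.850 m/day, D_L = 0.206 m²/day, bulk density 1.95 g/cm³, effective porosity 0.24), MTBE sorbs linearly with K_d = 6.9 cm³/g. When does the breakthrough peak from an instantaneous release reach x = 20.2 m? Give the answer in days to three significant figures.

1340 days

Retardation factor R = 1 + ρ_b·K_d/n = 1 + 1.95 × 6.9/0.24 = 57.06.
Sorption retards both mechanisms: v_R = v/R = 0.01490 m/day, D_R = D/R = 0.003610 m²/day.
Peak time from v_R²t² + 2D_R t − x² = 0: t = (√(D_R² + v_R²x²) − D_R)/v_R².
√(D_R² + v_R²x²) = √(0.003610² + 0.01490² × 20.2²) = 0.3010; v_R² = 0.0002220.
t = (0.3010 − 0.003610)/0.0002220 = 1340 days.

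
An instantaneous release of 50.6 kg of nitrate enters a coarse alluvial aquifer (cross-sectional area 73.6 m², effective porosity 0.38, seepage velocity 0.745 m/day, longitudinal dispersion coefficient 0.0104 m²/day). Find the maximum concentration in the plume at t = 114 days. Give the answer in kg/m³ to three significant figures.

0.469 kg/m³

The peak of an instantaneous 1D plume sits at x = vt; there the Gaussian factor is 1 and C_max = M/(n_e·A·√(4πDt)), where n_e·A is the pore area the mass is dissolved in.
√(4πDt) = √(4π × 0.0104 × 114) = 3.860 m, so C_max = 50.6/(0.38 × 73.6 × 3.860) = 0.469 kg/m³.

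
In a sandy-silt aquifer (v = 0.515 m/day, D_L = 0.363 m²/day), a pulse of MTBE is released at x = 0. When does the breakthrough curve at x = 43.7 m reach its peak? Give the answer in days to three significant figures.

For the 1D instantaneous-source solution, setting ∂C/∂t = 0 at fixed x gives v²t² + 2Dt − x² = 0, so t = (√(D² + v²x²) − D)/v².
√(D² + v²x²) = √(0.363² + 0.515² × 43.7²) = 22.51; v² = 0.265225.
t = (22.51 − 0.363)/0.265225 = 83.5 days (vs. the pure-advection estimate x/v = 84.9 d).

83.5 days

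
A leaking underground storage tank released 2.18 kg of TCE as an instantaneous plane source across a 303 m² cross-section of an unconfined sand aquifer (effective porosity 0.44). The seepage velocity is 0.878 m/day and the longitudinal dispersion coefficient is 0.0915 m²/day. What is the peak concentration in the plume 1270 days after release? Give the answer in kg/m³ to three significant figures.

The peak of an instantaneous 1D plume sits at x = vt; there the Gaussian factor is 1 and C_max = M/(n_e·A·√(4πDt)), where n_e·A is the pore area the mass is dissolved in.
√(4πDt) = √(4π × 0.0915 × 1270) = 38.21 m, so C_max = 2.18/(0.44 × 303 × 38.21) = 0.000428 kg/m³.

0.000428 kg/m³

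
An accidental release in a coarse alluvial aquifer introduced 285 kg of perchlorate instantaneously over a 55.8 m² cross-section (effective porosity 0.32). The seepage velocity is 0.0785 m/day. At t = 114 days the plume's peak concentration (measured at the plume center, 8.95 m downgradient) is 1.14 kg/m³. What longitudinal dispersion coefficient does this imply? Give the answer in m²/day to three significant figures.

At the plume center C_max = M/(n_e·A·√(4πDt)), so D = M²/(4πt·(n_e·A·C_max)²).
n_e·A·C_max = 0.32 × 55.8 × 1.14 = 20.36 kg/m.
D = 285²/(4π × 114 × 20.36²) = 0.137 m²/day.

0.137 m²/day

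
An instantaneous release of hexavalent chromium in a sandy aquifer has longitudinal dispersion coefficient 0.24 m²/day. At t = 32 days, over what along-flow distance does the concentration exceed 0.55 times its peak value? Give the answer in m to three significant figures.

The plume is Gaussian with σ = √(2Dt) = √(2 × 0.24 × 32) = 3.919 m.
C/C_peak = exp(−Δx²/(2σ²)) = 0.55 ⇒ Δx = σ·√(−2 ln 0.55) = 3.919 × 1.093 = 4.283 m.
Width = 2Δx = 8.57 m.

8.57 m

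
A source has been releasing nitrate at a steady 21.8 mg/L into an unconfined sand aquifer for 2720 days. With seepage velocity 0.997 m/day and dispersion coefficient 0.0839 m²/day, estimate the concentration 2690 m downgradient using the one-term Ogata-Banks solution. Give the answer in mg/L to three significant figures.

For a continuous step input, C/C₀ ≈ ½·erfc((x−vt)/(2√(Dt))).
vt = 0.997 × 2720 = 2711.84 m and 2√(Dt) = 2√(0.0839 × 2720) = 30.21 m.
Argument (x−vt)/(2√(Dt)) = (2690 − 2711.84)/30.21 = -0.7229; ½·erfc(-0.7229) = 0.8467.
C = 21.8 × 0.8467 = 18.5 mg/L.

18.5 mg/L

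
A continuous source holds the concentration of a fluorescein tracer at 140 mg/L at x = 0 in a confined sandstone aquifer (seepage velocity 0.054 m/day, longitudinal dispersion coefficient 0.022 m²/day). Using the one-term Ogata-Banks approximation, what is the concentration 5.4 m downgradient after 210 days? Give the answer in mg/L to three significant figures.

For a continuous step input, C/C₀ ≈ ½·erfc((x−vt)/(2√(Dt))).
vt = 0.054 × 210 = 11.34 m and 2√(Dt) = 2√(0.022 × 210) = 4.299 m.
Argument (x−vt)/(2√(Dt)) = (5.4 − 11.34)/4.299 = -1.382; ½·erfc(-1.382) = 0.9747.
C = 140 × 0.9747 = 136 mg/L.

136 mg/L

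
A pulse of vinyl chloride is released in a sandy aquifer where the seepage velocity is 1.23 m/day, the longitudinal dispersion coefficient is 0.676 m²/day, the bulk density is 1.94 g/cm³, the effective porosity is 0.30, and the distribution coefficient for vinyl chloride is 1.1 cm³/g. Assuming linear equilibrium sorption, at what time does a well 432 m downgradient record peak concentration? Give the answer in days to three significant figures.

2850 days

Retardation factor R = 1 + ρ_b·K_d/n = 1 + 1.94 × 1.1/0.30 = 8.113.
Sorption retards both mechanisms: v_R = v/R = 0.1516 m/day, D_R = D/R = 0.08332 m²/day.
Peak time from v_R²t² + 2D_R t − x² = 0: t = (√(D_R² + v_R²x²) − D_R)/v_R².
√(D_R² + v_R²x²) = √(0.08332² + 0.1516² × 432²) = 65.49; v_R² = 0.02298.
t = (65.49 − 0.08332)/0.02298 = 2850 days.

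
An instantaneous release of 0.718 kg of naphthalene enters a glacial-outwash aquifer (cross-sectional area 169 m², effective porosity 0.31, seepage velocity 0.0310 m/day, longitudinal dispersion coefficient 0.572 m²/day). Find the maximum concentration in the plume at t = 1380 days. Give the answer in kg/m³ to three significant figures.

0.000138 kg/m³

The peak of an instantaneous 1D plume sits at x = vt; there the Gaussian factor is 1 and C_max = M/(n_e·A·√(4πDt)), where n_e·A is the pore area the mass is dissolved in.
√(4πDt) = √(4π × 0.572 × 1380) = 99.60 m, so C_max = 0.718/(0.31 × 169 × 99.60) = 0.000138 kg/m³.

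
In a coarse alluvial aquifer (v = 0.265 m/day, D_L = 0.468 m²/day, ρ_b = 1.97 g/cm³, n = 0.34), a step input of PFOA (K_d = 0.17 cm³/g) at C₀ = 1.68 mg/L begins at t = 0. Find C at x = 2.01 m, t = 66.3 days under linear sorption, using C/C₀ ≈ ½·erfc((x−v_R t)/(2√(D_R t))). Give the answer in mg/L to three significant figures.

Retardation factor R = 1 + ρ_b·K_d/n = 1 + 1.97 × 0.17/0.34 = 1.985.
Sorption retards both mechanisms: v_R = v/R = 0.1335 m/day, D_R = D/R = 0.2358 m²/day.
v_R·t = 0.1335 × 66.3 = 8.85105 m; 2√(D_R t) = 7.908 m; argument = (2.01 − 8.85105)/7.908 = -0.8651.
C = C₀ × ½·erfc(-0.8651) = 1.68 × 0.8894 = 1.49 mg/L.

1.49 mg/L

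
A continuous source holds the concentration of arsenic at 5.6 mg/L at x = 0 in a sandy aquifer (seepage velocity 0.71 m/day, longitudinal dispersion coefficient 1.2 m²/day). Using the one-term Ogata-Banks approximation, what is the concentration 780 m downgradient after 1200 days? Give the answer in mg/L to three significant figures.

For a continuous step input, C/C₀ ≈ ½·erfc((x−vt)/(2√(Dt))).
vt = 0.71 × 1200 = 852 m and 2√(Dt) = 2√(1.2 × 1200) = 75.89 m.
Argument (x−vt)/(2√(Dt)) = (780 − 852)/75.89 = -0.9487; ½·erfc(-0.9487) = 0.9101.
C = 5.6 × 0.9101 = 5.10 mg/L.

5.10 mg/L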